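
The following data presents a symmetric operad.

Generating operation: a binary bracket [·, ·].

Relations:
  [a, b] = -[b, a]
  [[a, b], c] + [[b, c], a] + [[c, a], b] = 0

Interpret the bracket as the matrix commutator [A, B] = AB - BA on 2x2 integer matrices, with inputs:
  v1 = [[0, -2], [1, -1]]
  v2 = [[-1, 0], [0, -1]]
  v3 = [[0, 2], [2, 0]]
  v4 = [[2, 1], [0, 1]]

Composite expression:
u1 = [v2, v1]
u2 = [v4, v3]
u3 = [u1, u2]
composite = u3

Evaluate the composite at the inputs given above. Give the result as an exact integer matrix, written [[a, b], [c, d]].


[[0, 0], [0, 0]]

[v2, v1] = [[0, 0], [0, 0]]
[v4, v3] = [[2, 2], [-2, -2]]
[[v2, v1], [v4, v3]] = [[0, 0], [0, 0]]


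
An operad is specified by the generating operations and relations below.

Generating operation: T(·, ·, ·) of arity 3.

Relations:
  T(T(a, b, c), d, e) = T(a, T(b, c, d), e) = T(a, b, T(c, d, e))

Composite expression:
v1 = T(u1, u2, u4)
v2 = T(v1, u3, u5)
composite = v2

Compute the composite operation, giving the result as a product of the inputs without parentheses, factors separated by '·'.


u1 · u2 · u4 · u3 · u5

The T-tree's shape is irrelevant; the u-reading-order decides.
T(u1, u2, u4) flattens to u1 · u2 · u4
T(T(u1, u2, u4), u3, u5) flattens to u1 · u2 · u4 · u3 · u5


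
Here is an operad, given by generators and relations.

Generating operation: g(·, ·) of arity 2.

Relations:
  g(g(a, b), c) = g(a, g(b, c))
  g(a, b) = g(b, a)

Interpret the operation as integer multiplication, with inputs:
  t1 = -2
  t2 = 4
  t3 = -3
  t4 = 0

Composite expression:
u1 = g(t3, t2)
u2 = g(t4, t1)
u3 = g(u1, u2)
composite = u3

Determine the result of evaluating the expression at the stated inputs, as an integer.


g(t3, t2) = -12
g(t4, t1) = 0
g(g(t3, t2), g(t4, t1)) = 0

0


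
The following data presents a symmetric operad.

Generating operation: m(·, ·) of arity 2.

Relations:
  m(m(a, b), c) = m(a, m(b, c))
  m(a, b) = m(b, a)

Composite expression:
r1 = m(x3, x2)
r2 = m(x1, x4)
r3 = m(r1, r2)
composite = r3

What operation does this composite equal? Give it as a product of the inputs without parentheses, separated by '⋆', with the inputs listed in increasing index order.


x1 ⋆ x2 ⋆ x3 ⋆ x4

Both nesting and order wash out for m; what remains is which x's occur.
m(x3, x2) unparenthesizes to x3 ⋆ x2
m(x1, x4) unparenthesizes to x1 ⋆ x4
m(m(x3, x2), m(x1, x4)) unparenthesizes to x3 ⋆ x2 ⋆ x1 ⋆ x4
putting the inputs in ascending order: x1 ⋆ x2 ⋆ x3 ⋆ x4


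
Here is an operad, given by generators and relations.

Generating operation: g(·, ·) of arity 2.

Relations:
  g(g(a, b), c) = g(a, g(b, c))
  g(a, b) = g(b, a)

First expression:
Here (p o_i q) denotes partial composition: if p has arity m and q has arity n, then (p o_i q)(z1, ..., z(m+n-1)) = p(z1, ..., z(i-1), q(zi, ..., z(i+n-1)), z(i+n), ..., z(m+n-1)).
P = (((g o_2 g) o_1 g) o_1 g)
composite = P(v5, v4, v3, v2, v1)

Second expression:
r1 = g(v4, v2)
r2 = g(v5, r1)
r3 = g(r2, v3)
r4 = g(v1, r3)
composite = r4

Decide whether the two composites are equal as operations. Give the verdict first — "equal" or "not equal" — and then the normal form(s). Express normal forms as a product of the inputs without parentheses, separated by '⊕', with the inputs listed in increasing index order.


The first expression, normalized: v1 ⊕ v2 ⊕ v3 ⊕ v4 ⊕ v5
The second expression, normalized: v1 ⊕ v2 ⊕ v3 ⊕ v4 ⊕ v5
The forms coincide; equal.

equal; the common form is v1 ⊕ v2 ⊕ v3 ⊕ v4 ⊕ v5


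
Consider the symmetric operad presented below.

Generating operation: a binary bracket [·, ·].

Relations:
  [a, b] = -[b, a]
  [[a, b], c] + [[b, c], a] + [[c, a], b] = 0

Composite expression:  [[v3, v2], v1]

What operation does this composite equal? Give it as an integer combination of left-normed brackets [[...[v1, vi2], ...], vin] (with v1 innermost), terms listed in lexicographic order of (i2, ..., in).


[[v1, v2], v3] - [[v1, v3], v2]


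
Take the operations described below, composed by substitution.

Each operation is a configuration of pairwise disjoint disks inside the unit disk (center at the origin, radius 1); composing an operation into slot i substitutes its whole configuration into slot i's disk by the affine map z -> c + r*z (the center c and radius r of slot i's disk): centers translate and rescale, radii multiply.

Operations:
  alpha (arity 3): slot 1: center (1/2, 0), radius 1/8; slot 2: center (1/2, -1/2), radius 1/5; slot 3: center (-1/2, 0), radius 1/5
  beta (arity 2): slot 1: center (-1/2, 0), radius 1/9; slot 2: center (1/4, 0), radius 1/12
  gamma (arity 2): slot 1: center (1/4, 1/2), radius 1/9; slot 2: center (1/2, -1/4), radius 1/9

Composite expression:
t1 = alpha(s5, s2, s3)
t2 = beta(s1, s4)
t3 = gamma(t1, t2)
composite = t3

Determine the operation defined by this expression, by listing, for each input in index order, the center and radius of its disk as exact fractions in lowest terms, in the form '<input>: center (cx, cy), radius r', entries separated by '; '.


s1: center (4/9, -1/4), radius 1/81; s2: center (11/36, 4/9), radius 1/45; s3: center (7/36, 1/2), radius 1/45; s4: center (19/36, -1/4), radius 1/108; s5: center (11/36, 1/2), radius 1/72

Below gamma, radii multiply path by path; the s-disk centers shift.
s5 passes through 2 substitutions, ending at center (11/36, 1/2), radius 1/72
s2 passes through 2 substitutions, ending at center (11/36, 4/9), radius 1/45
s3 passes through 2 substitutions, ending at center (7/36, 1/2), radius 1/45
s1 passes through 2 substitutions, ending at center (4/9, -1/4), radius 1/81
s4 passes through 2 substitutions, ending at center (19/36, -1/4), radius 1/108


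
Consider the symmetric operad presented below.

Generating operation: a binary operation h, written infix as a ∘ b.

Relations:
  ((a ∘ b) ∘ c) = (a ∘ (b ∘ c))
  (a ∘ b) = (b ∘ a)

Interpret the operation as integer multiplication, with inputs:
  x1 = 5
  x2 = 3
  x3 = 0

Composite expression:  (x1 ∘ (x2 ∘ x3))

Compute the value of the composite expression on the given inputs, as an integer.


0


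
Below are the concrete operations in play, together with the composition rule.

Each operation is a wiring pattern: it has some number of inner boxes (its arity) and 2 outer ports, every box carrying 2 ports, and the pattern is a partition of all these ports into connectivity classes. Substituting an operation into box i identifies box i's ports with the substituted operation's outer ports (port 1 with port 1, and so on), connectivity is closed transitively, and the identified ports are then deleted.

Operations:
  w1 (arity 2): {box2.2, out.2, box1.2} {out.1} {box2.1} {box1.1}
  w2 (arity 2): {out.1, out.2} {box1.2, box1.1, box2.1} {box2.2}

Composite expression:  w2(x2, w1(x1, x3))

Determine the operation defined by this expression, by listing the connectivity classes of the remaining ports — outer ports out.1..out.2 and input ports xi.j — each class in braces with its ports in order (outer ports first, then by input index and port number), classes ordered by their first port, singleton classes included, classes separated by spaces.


Substituting into w2 glues patterns; closure does the rest.
w1 over (x1, x3) gives {out.1} {out.2, x1.2, x3.2} {x1.1} {x3.1}, out.j being that stage's outer ports
w2 over (x2, x1, x3) gives {out.1, out.2} {x1.1} {x1.2, x3.2} {x2.1, x2.2} {x3.1}, out.j being that stage's outer ports

{out.1, out.2} {x1.1} {x1.2, x3.2} {x2.1, x2.2} {x3.1}


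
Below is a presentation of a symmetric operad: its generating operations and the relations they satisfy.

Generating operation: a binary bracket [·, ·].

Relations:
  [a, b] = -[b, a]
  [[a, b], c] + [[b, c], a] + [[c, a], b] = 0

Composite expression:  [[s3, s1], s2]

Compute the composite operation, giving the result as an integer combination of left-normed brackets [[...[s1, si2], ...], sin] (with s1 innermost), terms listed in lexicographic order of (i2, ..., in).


-[[s1, s3], s2]


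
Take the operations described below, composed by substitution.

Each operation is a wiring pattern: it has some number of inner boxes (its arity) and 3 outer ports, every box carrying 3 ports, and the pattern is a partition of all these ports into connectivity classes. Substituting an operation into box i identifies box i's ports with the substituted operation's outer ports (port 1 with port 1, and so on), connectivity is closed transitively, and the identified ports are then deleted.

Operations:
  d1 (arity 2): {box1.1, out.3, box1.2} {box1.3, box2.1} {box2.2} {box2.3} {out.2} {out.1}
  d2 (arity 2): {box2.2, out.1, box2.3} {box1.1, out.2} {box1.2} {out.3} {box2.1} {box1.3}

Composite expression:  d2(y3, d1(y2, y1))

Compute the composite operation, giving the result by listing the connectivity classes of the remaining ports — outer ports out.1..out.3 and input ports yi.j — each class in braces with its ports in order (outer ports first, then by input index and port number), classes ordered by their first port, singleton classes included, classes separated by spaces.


{out.1, y2.1, y2.2} {out.2, y3.1} {out.3} {y1.1, y2.3} {y1.2} {y1.3} {y3.2} {y3.3}

Reachability decides: close wires over d2-identified ports.
after d1, the pattern on (y2, y1) reads {out.1} {out.2} {out.3, y2.1, y2.2} {y1.1, y2.3} {y1.2} {y1.3} (out.j = its outer ports)
after d2, the pattern on (y3, y2, y1) reads {out.1, y2.1, y2.2} {out.2, y3.1} {out.3} {y1.1, y2.3} {y1.2} {y1.3} {y3.2} {y3.3} (out.j = its outer ports)


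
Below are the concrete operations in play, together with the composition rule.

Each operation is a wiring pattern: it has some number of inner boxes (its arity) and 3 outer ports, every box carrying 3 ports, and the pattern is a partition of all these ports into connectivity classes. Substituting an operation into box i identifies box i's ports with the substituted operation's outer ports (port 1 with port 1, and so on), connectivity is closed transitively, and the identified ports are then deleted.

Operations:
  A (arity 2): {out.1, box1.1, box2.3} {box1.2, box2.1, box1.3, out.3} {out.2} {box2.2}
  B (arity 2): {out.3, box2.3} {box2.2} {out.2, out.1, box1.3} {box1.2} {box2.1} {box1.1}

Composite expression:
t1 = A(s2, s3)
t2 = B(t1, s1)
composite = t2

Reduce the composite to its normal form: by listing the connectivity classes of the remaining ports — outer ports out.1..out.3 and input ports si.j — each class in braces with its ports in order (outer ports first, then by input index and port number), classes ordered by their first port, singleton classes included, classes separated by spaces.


{out.1, out.2, s2.2, s2.3, s3.1} {out.3, s1.3} {s1.1} {s1.2} {s2.1, s3.3} {s3.2}

Two ports join when wires chain via B-identified ports.
after A, the pattern on (s2, s3) reads {out.1, s2.1, s3.3} {out.2} {out.3, s2.2, s2.3, s3.1} {s3.2} (out.j = its outer ports)
after B, the pattern on (s2, s3, s1) reads {out.1, out.2, s2.2, s2.3, s3.1} {out.3, s1.3} {s1.1} {s1.2} {s2.1, s3.3} {s3.2} (out.j = its outer ports)


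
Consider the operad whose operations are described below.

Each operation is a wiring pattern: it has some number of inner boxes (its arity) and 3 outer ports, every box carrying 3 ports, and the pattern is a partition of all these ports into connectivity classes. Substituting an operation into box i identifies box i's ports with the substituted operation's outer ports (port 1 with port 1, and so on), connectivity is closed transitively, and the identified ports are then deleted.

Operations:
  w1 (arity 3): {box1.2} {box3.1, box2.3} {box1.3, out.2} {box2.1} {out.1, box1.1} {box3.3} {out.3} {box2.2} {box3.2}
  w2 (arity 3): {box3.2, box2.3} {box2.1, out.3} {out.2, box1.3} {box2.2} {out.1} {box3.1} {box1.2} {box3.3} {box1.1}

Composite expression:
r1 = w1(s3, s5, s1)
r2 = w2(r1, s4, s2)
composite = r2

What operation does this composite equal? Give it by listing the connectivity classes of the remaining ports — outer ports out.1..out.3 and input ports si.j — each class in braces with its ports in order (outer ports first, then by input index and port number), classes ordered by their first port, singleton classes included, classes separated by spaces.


{out.1} {out.2} {out.3, s4.1} {s1.1, s5.3} {s1.2} {s1.3} {s2.1} {s2.2, s4.3} {s2.3} {s3.1} {s3.2} {s3.3} {s4.2} {s5.1} {s5.2}

Two ports join when wires chain via w2-identified ports.
after w1, the pattern on (s3, s5, s1) reads {out.1, s3.1} {out.2, s3.3} {out.3} {s1.1, s5.3} {s1.2} {s1.3} {s3.2} {s5.1} {s5.2} (out.j = its outer ports)
after w2, the pattern on (s3, s5, s1, s4, s2) reads {out.1} {out.2} {out.3, s4.1} {s1.1, s5.3} {s1.2} {s1.3} {s2.1} {s2.2, s4.3} {s2.3} {s3.1} {s3.2} {s3.3} {s4.2} {s5.1} {s5.2} (out.j = its outer ports)


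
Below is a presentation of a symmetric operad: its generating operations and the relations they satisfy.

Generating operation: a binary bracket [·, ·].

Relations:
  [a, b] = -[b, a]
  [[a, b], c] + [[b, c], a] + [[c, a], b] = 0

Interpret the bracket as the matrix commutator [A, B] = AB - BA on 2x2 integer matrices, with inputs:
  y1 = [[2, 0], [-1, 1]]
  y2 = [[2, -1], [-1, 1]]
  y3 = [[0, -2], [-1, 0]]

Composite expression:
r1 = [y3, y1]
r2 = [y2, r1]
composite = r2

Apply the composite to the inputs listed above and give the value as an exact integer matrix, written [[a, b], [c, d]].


[[3, 6], [-3, -3]]

[y3, y1] = [[2, 2], [-1, -2]]
[y2, [y3, y1]] = [[3, 6], [-3, -3]]


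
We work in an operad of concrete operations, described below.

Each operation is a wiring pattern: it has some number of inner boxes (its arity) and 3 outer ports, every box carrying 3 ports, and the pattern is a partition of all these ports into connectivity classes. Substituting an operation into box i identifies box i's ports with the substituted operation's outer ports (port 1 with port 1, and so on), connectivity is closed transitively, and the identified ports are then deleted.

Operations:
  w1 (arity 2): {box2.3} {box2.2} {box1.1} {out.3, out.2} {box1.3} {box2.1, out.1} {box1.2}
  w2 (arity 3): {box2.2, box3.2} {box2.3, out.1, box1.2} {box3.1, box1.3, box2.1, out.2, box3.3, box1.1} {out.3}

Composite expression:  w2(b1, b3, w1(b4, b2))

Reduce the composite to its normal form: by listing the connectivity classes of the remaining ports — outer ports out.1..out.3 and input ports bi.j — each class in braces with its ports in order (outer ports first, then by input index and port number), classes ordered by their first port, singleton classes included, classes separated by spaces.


Two ports join when wires chain via w2-identified ports.
w1 over (b4, b2) gives {out.1, b2.1} {out.2, out.3} {b2.2} {b2.3} {b4.1} {b4.2} {b4.3}, out.j being that stage's outer ports
w2 over (b1, b3, b4, b2) gives {out.1, b1.2, b3.3} {out.2, b1.1, b1.3, b2.1, b3.1, b3.2} {out.3} {b2.2} {b2.3} {b4.1} {b4.2} {b4.3}, out.j being that stage's outer ports

{out.1, b1.2, b3.3} {out.2, b1.1, b1.3, b2.1, b3.1, b3.2} {out.3} {b2.2} {b2.3} {b4.1} {b4.2} {b4.3}


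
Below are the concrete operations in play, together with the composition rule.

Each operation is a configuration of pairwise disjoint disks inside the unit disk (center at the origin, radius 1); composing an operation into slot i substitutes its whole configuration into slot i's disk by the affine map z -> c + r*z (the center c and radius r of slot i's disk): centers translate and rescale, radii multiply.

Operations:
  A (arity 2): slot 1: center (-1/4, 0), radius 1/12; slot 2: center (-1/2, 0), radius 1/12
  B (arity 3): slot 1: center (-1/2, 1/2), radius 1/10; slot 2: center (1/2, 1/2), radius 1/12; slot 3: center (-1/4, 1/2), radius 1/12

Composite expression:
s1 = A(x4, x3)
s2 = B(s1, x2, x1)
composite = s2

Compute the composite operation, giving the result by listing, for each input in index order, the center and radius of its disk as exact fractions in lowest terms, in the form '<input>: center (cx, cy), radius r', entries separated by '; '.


x1: center (-1/4, 1/2), radius 1/12; x2: center (1/2, 1/2), radius 1/12; x3: center (-11/20, 1/2), radius 1/120; x4: center (-21/40, 1/2), radius 1/120


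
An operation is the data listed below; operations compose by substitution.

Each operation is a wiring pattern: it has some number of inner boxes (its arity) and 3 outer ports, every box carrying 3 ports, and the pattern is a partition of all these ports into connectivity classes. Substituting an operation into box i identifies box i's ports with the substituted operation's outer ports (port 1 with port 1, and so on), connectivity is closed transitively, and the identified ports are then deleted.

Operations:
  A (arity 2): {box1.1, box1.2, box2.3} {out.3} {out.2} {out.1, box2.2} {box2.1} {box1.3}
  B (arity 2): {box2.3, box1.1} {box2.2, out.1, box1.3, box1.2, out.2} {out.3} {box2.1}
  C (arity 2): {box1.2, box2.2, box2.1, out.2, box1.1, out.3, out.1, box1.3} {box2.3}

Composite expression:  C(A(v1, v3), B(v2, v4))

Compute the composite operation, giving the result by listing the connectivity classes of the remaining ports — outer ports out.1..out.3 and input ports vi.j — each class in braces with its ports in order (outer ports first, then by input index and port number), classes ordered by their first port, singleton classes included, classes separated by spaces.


Substituting into C glues patterns; closure does the rest.
stage A: inputs (v1, v3), connectivity {out.1, v3.2} {out.2} {out.3} {v1.1, v1.2, v3.3} {v1.3} {v3.1}, out.j its boundary
stage B: inputs (v2, v4), connectivity {out.1, out.2, v2.2, v2.3, v4.2} {out.3} {v2.1, v4.3} {v4.1}, out.j its boundary
stage C: inputs (v1, v3, v2, v4), connectivity {out.1, out.2, out.3, v2.2, v2.3, v3.2, v4.2} {v1.1, v1.2, v3.3} {v1.3} {v2.1, v4.3} {v3.1} {v4.1}, out.j its boundary

{out.1, out.2, out.3, v2.2, v2.3, v3.2, v4.2} {v1.1, v1.2, v3.3} {v1.3} {v2.1, v4.3} {v3.1} {v4.1}


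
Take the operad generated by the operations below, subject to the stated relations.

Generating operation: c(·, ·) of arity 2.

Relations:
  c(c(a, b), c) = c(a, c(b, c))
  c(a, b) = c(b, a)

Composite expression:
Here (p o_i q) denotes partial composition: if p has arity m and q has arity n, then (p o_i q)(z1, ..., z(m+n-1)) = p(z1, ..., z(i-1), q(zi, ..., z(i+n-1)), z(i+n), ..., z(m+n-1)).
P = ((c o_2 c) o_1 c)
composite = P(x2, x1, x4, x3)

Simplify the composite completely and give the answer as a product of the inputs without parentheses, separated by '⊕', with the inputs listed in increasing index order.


x1 ⊕ x2 ⊕ x3 ⊕ x4

Key point: c commutes, so take the x-inputs in any fixed order.
c(x2, x1) spells out as x2 ⊕ x1
c(x4, x3) spells out as x4 ⊕ x3
c(c(x2, x1), c(x4, x3)) spells out as x2 ⊕ x1 ⊕ x4 ⊕ x3
rearranged into index order: x1 ⊕ x2 ⊕ x3 ⊕ x4


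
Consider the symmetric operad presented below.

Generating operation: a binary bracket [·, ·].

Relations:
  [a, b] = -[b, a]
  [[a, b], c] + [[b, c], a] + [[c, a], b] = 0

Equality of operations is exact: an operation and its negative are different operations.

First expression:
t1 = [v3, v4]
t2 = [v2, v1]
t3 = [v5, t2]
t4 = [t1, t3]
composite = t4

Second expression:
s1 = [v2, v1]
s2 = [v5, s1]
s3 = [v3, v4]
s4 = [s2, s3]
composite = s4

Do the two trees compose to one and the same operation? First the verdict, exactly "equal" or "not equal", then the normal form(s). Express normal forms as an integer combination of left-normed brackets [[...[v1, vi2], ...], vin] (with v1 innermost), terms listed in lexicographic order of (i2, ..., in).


not equal; the first gives -[[[[v1, v2], v5], v3], v4] + [[[[v1, v2], v5], v4], v3] and the second [[[[v1, v2], v5], v3], v4] - [[[[v1, v2], v5], v4], v3]

Normal form of the first expression: -[[[[v1, v2], v5], v3], v4] + [[[[v1, v2], v5], v4], v3]
Normal form of the second expression: [[[[v1, v2], v5], v3], v4] - [[[[v1, v2], v5], v4], v3]
The forms do not match — not equal.


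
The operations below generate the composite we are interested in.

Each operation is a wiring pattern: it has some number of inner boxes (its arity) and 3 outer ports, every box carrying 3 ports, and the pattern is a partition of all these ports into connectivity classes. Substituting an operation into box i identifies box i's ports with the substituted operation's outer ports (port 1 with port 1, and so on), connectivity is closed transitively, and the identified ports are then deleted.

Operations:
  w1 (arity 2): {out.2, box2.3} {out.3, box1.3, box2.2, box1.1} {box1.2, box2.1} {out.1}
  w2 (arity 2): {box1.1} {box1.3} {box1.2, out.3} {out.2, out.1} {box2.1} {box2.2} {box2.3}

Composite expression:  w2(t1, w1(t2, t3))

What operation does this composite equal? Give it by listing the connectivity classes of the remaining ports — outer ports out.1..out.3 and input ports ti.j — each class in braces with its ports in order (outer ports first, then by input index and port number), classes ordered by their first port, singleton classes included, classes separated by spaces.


{out.1, out.2} {out.3, t1.2} {t1.1} {t1.3} {t2.1, t2.3, t3.2} {t2.2, t3.1} {t3.3}

Connectivity passes through glued w2-boundaries; trace each wire chain.
the subtree at w1 composes to {out.1} {out.2, t3.3} {out.3, t2.1, t2.3, t3.2} {t2.2, t3.1} on (t2, t3); out.j = own outer ports
the subtree at w2 composes to {out.1, out.2} {out.3, t1.2} {t1.1} {t1.3} {t2.1, t2.3, t3.2} {t2.2, t3.1} {t3.3} on (t1, t2, t3); out.j = own outer ports


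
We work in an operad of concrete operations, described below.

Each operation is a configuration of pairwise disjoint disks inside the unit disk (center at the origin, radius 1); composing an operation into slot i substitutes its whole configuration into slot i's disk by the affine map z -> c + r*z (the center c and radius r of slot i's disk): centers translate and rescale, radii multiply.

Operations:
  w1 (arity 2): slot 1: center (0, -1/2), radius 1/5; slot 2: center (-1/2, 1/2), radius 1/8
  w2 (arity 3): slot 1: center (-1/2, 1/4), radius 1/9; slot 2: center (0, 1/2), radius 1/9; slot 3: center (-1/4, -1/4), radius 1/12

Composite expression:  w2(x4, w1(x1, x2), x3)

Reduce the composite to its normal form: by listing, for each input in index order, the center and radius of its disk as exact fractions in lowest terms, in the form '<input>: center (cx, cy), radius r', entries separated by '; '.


x1: center (0, 4/9), radius 1/45; x2: center (-1/18, 5/9), radius 1/72; x3: center (-1/4, -1/4), radius 1/12; x4: center (-1/2, 1/4), radius 1/9

Affine substitution under w2: radii multiply and x-centers shift.
x4 passes through 1 substitution, ending at center (-1/2, 1/4), radius 1/9
x1 passes through 2 substitutions, ending at center (0, 4/9), radius 1/45
x2 passes through 2 substitutions, ending at center (-1/18, 5/9), radius 1/72
x3 passes through 1 substitution, ending at center (-1/4, -1/4), radius 1/12


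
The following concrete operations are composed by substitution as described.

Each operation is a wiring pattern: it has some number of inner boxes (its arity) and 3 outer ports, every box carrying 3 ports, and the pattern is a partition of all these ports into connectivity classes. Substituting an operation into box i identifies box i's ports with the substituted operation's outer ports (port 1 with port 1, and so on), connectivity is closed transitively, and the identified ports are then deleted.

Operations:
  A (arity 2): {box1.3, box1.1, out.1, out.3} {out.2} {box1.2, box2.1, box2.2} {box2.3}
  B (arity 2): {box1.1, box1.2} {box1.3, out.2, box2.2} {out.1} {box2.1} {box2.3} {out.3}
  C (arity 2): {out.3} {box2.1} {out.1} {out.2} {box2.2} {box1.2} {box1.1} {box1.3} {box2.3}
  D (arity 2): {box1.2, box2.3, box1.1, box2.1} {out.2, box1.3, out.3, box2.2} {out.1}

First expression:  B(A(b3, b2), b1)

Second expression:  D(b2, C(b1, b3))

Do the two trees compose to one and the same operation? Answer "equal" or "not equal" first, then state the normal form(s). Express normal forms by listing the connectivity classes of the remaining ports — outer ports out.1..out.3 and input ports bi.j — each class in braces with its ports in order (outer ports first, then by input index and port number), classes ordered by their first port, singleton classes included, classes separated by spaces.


not equal; the first gives {out.1} {out.2, b1.2, b3.1, b3.3} {out.3} {b1.1} {b1.3} {b2.1, b2.2, b3.2} {b2.3} and the second {out.1} {out.2, out.3, b2.3} {b1.1} {b1.2} {b1.3} {b2.1, b2.2} {b3.1} {b3.2} {b3.3}

The first expression reduces to {out.1} {out.2, b1.2, b3.1, b3.3} {out.3} {b1.1} {b1.3} {b2.1, b2.2, b3.2} {b2.3}
The second expression reduces to {out.1} {out.2, out.3, b2.3} {b1.1} {b1.2} {b1.3} {b2.1, b2.2} {b3.1} {b3.2} {b3.3}
No match — not equal.


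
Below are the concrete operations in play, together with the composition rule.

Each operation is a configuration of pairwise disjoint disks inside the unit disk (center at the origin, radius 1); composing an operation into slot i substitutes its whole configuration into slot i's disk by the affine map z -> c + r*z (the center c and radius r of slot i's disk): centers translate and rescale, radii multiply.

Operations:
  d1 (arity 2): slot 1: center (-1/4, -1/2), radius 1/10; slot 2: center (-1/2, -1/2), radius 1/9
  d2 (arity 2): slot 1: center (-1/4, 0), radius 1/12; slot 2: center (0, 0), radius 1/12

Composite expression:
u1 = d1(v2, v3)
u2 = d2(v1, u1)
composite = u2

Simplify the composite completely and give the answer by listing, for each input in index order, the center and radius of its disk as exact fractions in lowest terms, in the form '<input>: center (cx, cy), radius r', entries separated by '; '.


v1: center (-1/4, 0), radius 1/12; v2: center (-1/48, -1/24), radius 1/120; v3: center (-1/24, -1/24), radius 1/108

Follow each v-input down from d2: c' goes to c + r*c', radius to r*r'.
tracing v1 down its 1-map path: center (-1/4, 0), radius 1/12
tracing v2 down its 2-map path: center (-1/48, -1/24), radius 1/120
tracing v3 down its 2-map path: center (-1/24, -1/24), radius 1/108


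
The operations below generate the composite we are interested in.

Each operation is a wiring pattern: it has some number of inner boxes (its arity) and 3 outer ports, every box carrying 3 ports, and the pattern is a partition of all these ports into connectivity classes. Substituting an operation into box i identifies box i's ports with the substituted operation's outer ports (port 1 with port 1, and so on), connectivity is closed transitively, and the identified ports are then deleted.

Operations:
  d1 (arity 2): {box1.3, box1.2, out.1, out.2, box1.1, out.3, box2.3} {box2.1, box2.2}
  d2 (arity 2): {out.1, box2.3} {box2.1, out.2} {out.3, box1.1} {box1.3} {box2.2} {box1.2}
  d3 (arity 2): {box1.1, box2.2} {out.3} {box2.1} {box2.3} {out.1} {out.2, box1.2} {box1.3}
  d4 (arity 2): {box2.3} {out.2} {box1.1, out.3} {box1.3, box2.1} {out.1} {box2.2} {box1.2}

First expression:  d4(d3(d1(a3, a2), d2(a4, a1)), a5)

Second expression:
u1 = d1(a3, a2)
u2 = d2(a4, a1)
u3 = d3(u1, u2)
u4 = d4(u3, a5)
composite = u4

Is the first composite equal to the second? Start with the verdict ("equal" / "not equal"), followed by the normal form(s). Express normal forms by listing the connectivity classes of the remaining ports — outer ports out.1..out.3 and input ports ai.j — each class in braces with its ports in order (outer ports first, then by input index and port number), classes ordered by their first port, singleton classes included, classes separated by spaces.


equal: each reduces to {out.1} {out.2} {out.3} {a1.1, a2.3, a3.1, a3.2, a3.3} {a1.2} {a1.3} {a2.1, a2.2} {a4.1} {a4.2} {a4.3} {a5.1} {a5.2} {a5.3}

Reducing the first expression gives {out.1} {out.2} {out.3} {a1.1, a2.3, a3.1, a3.2, a3.3} {a1.2} {a1.3} {a2.1, a2.2} {a4.1} {a4.2} {a4.3} {a5.1} {a5.2} {a5.3}
Reducing the second expression gives {out.1} {out.2} {out.3} {a1.1, a2.3, a3.1, a3.2, a3.3} {a1.2} {a1.3} {a2.1, a2.2} {a4.1} {a4.2} {a4.3} {a5.1} {a5.2} {a5.3}
Both agree, so they are equal.


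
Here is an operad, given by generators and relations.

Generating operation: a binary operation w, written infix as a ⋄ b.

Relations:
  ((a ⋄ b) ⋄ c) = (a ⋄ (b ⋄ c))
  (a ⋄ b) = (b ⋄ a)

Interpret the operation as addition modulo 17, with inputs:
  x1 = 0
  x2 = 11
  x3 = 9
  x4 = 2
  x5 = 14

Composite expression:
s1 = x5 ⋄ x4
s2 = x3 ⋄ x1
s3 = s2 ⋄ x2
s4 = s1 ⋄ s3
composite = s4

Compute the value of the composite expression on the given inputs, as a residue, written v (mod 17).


2 (mod 17)

(x5 ⋄ x4) = 16
(x3 ⋄ x1) = 9
((x3 ⋄ x1) ⋄ x2) = 3
((x5 ⋄ x4) ⋄ ((x3 ⋄ x1) ⋄ x2)) = 2


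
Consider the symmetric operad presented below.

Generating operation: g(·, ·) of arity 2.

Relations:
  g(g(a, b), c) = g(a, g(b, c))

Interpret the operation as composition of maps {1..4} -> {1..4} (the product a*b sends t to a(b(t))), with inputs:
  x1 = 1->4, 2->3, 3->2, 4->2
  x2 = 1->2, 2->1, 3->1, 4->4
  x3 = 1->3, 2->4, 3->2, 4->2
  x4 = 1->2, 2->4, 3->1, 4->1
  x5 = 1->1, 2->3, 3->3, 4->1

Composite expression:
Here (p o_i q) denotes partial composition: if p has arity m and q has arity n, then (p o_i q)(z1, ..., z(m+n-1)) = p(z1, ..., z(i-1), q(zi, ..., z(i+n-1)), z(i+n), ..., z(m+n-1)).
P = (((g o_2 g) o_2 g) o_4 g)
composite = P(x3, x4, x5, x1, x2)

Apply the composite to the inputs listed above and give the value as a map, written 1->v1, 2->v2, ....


1->3, 2->4, 3->4, 4->3

g(x4, x5) = 1->2, 2->1, 3->1, 4->2
g(x1, x2) = 1->3, 2->4, 3->4, 4->2
g(g(x4, x5), g(x1, x2)) = 1->1, 2->2, 3->2, 4->1
g(x3, g(g(x4, x5), g(x1, x2))) = 1->3, 2->4, 3->4, 4->3


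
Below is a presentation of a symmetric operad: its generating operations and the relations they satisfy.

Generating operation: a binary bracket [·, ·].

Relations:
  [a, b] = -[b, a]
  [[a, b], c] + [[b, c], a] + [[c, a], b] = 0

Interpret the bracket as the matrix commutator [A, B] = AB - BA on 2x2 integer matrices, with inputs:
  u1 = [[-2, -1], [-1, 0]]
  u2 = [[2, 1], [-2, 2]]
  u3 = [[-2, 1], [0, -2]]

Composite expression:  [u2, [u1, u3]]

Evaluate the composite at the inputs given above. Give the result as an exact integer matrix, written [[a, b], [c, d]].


[[-4, -2], [-4, 4]]

[u1, u3] = [[1, -2], [0, -1]]
[u2, [u1, u3]] = [[-4, -2], [-4, 4]]


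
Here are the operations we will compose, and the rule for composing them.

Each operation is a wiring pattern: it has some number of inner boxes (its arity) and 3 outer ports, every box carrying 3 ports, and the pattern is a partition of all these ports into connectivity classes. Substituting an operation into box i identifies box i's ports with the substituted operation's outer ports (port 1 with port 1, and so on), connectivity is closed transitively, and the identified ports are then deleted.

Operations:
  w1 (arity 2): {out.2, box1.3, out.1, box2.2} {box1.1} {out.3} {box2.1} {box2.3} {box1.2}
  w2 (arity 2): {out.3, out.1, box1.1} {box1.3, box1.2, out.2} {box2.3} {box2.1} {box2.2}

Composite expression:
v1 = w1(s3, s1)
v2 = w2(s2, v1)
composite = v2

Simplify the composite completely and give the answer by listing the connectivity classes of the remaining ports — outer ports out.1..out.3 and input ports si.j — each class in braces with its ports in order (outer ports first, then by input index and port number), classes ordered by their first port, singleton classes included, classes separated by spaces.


{out.1, out.3, s2.1} {out.2, s2.2, s2.3} {s1.1} {s1.2, s3.3} {s1.3} {s3.1} {s3.2}

Substituting into w2 glues patterns; closure does the rest.
composing w1 on (s3, s1), with out.j its own outer ports: {out.1, out.2, s1.2, s3.3} {out.3} {s1.1} {s1.3} {s3.1} {s3.2}
composing w2 on (s2, s3, s1), with out.j its own outer ports: {out.1, out.3, s2.1} {out.2, s2.2, s2.3} {s1.1} {s1.2, s3.3} {s1.3} {s3.1} {s3.2}


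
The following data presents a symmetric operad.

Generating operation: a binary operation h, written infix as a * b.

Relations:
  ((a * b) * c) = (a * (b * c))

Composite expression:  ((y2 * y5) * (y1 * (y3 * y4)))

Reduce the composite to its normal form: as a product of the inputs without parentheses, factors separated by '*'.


y2 * y5 * y1 * y3 * y4


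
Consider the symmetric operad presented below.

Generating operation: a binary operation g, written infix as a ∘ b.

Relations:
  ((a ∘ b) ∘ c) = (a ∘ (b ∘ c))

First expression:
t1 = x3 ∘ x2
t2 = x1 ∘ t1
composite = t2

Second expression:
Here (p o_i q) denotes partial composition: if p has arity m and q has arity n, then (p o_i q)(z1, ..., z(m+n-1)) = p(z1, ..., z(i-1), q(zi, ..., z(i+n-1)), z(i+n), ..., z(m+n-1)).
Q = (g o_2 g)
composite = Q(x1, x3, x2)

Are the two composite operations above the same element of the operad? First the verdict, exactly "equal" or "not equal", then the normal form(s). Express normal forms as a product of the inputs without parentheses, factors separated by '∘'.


equal; both compose to x1 ∘ x3 ∘ x2


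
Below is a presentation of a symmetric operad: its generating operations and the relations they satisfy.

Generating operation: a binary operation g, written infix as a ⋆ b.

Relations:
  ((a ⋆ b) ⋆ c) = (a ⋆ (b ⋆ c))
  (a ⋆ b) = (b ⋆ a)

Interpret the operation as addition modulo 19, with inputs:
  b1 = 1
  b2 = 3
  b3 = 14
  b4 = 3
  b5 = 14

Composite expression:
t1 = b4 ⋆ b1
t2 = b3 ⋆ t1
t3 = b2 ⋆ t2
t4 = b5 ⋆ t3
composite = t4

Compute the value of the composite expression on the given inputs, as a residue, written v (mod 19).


16 (mod 19)

(b4 ⋆ b1) = 4
(b3 ⋆ (b4 ⋆ b1)) = 18
(b2 ⋆ (b3 ⋆ (b4 ⋆ b1))) = 2
(b5 ⋆ (b2 ⋆ (b3 ⋆ (b4 ⋆ b1)))) = 16


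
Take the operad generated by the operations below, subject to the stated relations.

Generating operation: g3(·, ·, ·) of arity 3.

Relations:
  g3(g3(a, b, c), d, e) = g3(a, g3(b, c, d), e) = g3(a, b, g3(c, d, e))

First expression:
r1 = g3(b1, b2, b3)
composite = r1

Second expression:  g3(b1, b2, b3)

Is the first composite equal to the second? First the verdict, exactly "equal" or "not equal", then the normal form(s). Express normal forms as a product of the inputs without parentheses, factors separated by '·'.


equal — both sides give b1 · b2 · b3


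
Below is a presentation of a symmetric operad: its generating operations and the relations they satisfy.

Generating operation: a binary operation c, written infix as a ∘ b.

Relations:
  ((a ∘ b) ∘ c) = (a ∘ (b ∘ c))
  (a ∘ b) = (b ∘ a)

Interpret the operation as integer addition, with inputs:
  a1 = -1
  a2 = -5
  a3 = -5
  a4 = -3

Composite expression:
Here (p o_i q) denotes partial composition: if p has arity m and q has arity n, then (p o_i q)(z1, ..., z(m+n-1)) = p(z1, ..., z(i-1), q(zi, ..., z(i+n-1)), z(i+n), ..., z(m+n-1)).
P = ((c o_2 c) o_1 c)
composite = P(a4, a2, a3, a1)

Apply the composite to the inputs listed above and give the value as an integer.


-14

(a4 ∘ a2) = -8
(a3 ∘ a1) = -6
((a4 ∘ a2) ∘ (a3 ∘ a1)) = -14


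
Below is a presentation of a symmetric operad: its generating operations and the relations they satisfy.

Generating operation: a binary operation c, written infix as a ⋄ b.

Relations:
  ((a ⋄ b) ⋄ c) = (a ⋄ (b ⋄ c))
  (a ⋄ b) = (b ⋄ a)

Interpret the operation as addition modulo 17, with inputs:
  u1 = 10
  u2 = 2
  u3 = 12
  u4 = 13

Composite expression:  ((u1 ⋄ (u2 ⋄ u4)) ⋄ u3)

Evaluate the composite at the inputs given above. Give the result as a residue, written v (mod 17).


3 (mod 17)

(u2 ⋄ u4) = 15
(u1 ⋄ (u2 ⋄ u4)) = 8
((u1 ⋄ (u2 ⋄ u4)) ⋄ u3) = 3


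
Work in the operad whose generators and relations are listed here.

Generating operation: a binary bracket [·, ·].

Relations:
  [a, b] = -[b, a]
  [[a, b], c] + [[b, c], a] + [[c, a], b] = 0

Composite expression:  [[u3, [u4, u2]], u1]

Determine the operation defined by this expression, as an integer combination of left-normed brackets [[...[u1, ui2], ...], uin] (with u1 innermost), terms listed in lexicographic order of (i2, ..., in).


In the tensor algebra, words opening u1 carry the u1-anchored form.
Composite bracket: [[u3, [u4, u2]], u1]
Expanding via [a, b] = ab - ba: 8 signed words (2^3 = 8).
The u1-initial words carry the normal form:
  the word u1u2u4u3 carries sign -1 and contributes -[[[u1, u2], u4], u3]
  the word u1u3u2u4 carries sign +1 and contributes +[[[u1, u3], u2], u4]
  the word u1u3u4u2 carries sign -1 and contributes -[[[u1, u3], u4], u2]
  the word u1u4u2u3 carries sign +1 and contributes +[[[u1, u4], u2], u3]

-[[[u1, u2], u4], u3] + [[[u1, u3], u2], u4] - [[[u1, u3], u4], u2] + [[[u1, u4], u2], u3]


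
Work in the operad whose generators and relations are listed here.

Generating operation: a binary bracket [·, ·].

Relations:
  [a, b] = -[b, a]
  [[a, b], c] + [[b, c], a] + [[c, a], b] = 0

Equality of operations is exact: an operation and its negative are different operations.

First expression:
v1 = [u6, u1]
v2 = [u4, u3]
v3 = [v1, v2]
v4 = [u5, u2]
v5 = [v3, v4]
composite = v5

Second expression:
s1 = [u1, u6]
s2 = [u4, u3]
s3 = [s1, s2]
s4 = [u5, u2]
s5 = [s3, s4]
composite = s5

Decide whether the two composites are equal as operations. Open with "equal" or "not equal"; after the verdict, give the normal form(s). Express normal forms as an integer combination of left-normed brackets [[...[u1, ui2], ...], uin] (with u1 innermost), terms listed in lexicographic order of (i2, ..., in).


not equal: they reduce to -[[[[[u1, u6], u3], u4], u2], u5] + [[[[[u1, u6], u3], u4], u5], u2] + [[[[[u1, u6], u4], u3], u2], u5] - [[[[[u1, u6], u4], u3], u5], u2] and [[[[[u1, u6], u3], u4], u2], u5] - [[[[[u1, u6], u3], u4], u5], u2] - [[[[[u1, u6], u4], u3], u2], u5] + [[[[[u1, u6], u4], u3], u5], u2]

Normal form of the first expression: -[[[[[u1, u6], u3], u4], u2], u5] + [[[[[u1, u6], u3], u4], u5], u2] + [[[[[u1, u6], u4], u3], u2], u5] - [[[[[u1, u6], u4], u3], u5], u2]
Normal form of the second expression: [[[[[u1, u6], u3], u4], u2], u5] - [[[[[u1, u6], u3], u4], u5], u2] - [[[[[u1, u6], u4], u3], u2], u5] + [[[[[u1, u6], u4], u3], u5], u2]
The normal forms differ: not equal.


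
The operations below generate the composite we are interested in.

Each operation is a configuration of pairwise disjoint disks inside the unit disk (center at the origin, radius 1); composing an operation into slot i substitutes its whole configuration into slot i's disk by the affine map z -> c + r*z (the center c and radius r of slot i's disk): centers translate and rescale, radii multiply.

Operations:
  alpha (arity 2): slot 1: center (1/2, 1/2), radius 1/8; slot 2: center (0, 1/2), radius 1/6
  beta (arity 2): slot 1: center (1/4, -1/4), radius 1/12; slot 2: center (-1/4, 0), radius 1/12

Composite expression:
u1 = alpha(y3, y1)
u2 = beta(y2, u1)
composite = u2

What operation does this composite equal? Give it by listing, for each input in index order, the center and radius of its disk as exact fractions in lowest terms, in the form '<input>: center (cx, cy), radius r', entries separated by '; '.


y1: center (-1/4, 1/24), radius 1/72; y2: center (1/4, -1/4), radius 1/12; y3: center (-5/24, 1/24), radius 1/96

Nesting under beta composes maps z -> c + r*z down each y-path.
input y2: applying the 1 nested substitution gives center (1/4, -1/4), radius 1/12
input y3: applying the 2 nested substitutions gives center (-5/24, 1/24), radius 1/96
input y1: applying the 2 nested substitutions gives center (-1/4, 1/24), radius 1/72


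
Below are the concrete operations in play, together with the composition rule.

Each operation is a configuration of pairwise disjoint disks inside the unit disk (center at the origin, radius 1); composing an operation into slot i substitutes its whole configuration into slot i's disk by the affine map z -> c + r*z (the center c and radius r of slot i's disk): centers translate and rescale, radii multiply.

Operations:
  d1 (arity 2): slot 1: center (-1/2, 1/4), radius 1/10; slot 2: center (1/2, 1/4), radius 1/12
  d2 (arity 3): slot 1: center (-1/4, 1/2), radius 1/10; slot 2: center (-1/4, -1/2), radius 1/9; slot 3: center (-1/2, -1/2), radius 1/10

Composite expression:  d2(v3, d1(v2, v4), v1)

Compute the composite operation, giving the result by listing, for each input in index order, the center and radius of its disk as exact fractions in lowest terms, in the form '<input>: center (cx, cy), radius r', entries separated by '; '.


Affine substitution under d2: radii multiply and v-centers shift.
v3: after 1 affine step, its disk has center (-1/4, 1/2), radius 1/10
v2: after 2 affine steps, its disk has center (-11/36, -17/36), radius 1/90
v4: after 2 affine steps, its disk has center (-7/36, -17/36), radius 1/108
v1: after 1 affine step, its disk has center (-1/2, -1/2), radius 1/10

v1: center (-1/2, -1/2), radius 1/10; v2: center (-11/36, -17/36), radius 1/90; v3: center (-1/4, 1/2), radius 1/10; v4: center (-7/36, -17/36), radius 1/108
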